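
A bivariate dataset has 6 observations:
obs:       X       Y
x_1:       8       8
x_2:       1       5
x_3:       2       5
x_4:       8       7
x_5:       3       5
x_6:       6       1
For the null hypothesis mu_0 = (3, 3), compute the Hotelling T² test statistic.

Step 1 — sample mean vector:
  mean(X) = (8 + 1 + 2 + 8 + 3 + 6) / 6 = 28/6 = 4.6667
  mean(Y) = (8 + 5 + 5 + 7 + 5 + 1) / 6 = 31/6 = 5.1667
  x̄ = (4.6667, 5.1667),  deviation x̄ - mu_0 = (4.6667, 5.1667) - (3, 3) = (1.6667, 2.1667).

Step 2 — sample covariance matrix, S[i,j] = (1/(n-1)) · Σ_k (x_{k,i} - mean_i) · (x_{k,j} - mean_j), divisor n-1 = 5:
  S[X,X] = ((3.3333)·(3.3333) + (-3.6667)·(-3.6667) + (-2.6667)·(-2.6667) + (3.3333)·(3.3333) + (-1.6667)·(-1.6667) + (1.3333)·(1.3333)) / 5 = 47.3333/5 = 9.4667
  S[X,Y] = ((3.3333)·(2.8333) + (-3.6667)·(-0.1667) + (-2.6667)·(-0.1667) + (3.3333)·(1.8333) + (-1.6667)·(-0.1667) + (1.3333)·(-4.1667)) / 5 = 11.3333/5 = 2.2667
  S[Y,Y] = ((2.8333)·(2.8333) + (-0.1667)·(-0.1667) + (-0.1667)·(-0.1667) + (1.8333)·(1.8333) + (-0.1667)·(-0.1667) + (-4.1667)·(-4.1667)) / 5 = 28.8333/5 = 5.7667
  S = [[9.4667, 2.2667],
 [2.2667, 5.7667]].

Step 3 — invert S. det(S) = 9.4667·5.7667 - (2.2667)² = 49.4533.
  S^{-1} = (1/det) · [[d, -b], [-b, a]] = [[0.1166, -0.0458],
 [-0.0458, 0.1914]].

Step 4 — quadratic form (x̄ - mu_0)^T · S^{-1} · (x̄ - mu_0):
  S^{-1} · (x̄ - mu_0) = (0.095, 0.3384),
  (x̄ - mu_0)^T · [...] = (1.6667)·(0.095) + (2.1667)·(0.3384) = 0.8915.

Step 5 — scale by n: T² = 6 · 0.8915 = 5.3492.

T² ≈ 5.3492


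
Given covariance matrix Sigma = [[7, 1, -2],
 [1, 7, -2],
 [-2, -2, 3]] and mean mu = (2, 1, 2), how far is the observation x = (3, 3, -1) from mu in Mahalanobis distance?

Step 1 — centre the observation: (x - mu) = (1, 2, -3).

Step 2 — invert Sigma (cofactor / det for 3×3, or solve directly):
  Sigma^{-1} = [[0.1771, 0.0104, 0.125],
 [0.0104, 0.1771, 0.125],
 [0.125, 0.125, 0.5]].

Step 3 — form the quadratic (x - mu)^T · Sigma^{-1} · (x - mu):
  Sigma^{-1} · (x - mu) = (-0.1771, -0.0104, -1.125).
  (x - mu)^T · [Sigma^{-1} · (x - mu)] = (1)·(-0.1771) + (2)·(-0.0104) + (-3)·(-1.125) = 3.1771.

Step 4 — take square root: d = √(3.1771) ≈ 1.7824.

d(x, mu) = √(3.1771) ≈ 1.7824


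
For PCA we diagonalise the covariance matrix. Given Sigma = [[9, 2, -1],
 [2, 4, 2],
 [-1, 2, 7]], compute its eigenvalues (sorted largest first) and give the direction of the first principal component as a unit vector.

Step 1 — characteristic polynomial p(λ) = det(λI - Sigma) = λ³ - tr·λ² + c_1·λ - det, where tr = trace, c_1 = sum of the principal 2×2 minors, det = det(Sigma):
  tr = 9 + 4 + 7 = 20,
  c_1 = (9·4 - (2)²) + (9·7 - (-1)²) + (4·7 - (2)²) = 32 + 62 + 24 = 118,
  det = 9·(4·7 - (2)²) - (2)·((2)·7 - (2)·(-1)) + (-1)·((2)·(2) - 4·(-1)) = 9·(24) - (2)·(16) + (-1)·(8) = 176.
  So p(λ) = λ³ - 20λ² + 118λ - 176.
Step 2 — look for an integer root (rational root theorem: any rational root is an integer divisor of 176). Testing λ = 8:
  p(8) = 512 - 1280 + 944 - 176 = 0  ✓
  Dividing out (λ - 8): p(λ) = (λ - 8)(λ² - 12λ + 22).
Step 3 — remaining eigenvalues from the quadratic λ² - 12λ + 22 = 0:
  Δ = 12² - 4·22 = 144 - 88 = 56,  λ = (12 ± √56)/2 = (12 ± 7.4833)/2 ≈ 9.7417 or 2.2583.
  Sorted: λ_1 = 9.7417,  λ_2 = 8,  λ_3 = 2.2583  (check: sum = 20 = tr ✓).

Step 4 — unit eigenvector for λ_1 ≈ 9.7417: v spans the null space of (Sigma - λ_1 I), whose rows are
  r_1 = (-0.7417, 2, -1),  r_2 = (2, -5.7417, 2),  r_3 = (-1, 2, -2.7417).
  v is orthogonal to every row, so take v ∝ r_1 × r_2 = ((2)·(2) - (-1)·(-5.7417), (-1)·(2) - (-0.7417)·(2), (-0.7417)·(-5.7417) - (2)·(2)) ≈ (-1.7417, -0.5167, 0.2583).
  Rescale (multiply by -1 so the first nonzero entry is positive): u = (1.7417, 0.5167, -0.2583).
  ||u|| = √((1.7417)² + (0.5167)² + (-0.2583)²) = √(3.3671) ≈ 1.835,  v_1 = u/||u|| ≈ (0.9492, 0.2816, -0.1408) (||v_1|| = 1).

λ_1 = 9.7417,  λ_2 = 8,  λ_3 = 2.2583;  v_1 ≈ (0.9492, 0.2816, -0.1408)


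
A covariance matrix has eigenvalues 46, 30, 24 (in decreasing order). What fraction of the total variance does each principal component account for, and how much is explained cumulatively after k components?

Step 1 — total variance = trace(Sigma) = Σ λ_i = 46 + 30 + 24 = 100.

Step 2 — fraction explained by component i = λ_i / Σ λ:
  PC1: 46/100 = 0.46
  PC2: 30/100 = 0.3
  PC3: 24/100 = 0.24

Step 3 — cumulative fraction after k components = (λ_1 + ... + λ_k) / Σ λ:
  k = 1: 46/100 = 0.46
  k = 2: (46 + 30)/100 = 76/100 = 0.76
  k = 3: (46 + 30 + 24)/100 = 100/100 = 1

Summary (fraction, with percent):

explained: PC1 0.46 (46%), PC2 0.3 (30%), PC3 0.24 (24%);  cumulative: 0.46, 0.76, 1


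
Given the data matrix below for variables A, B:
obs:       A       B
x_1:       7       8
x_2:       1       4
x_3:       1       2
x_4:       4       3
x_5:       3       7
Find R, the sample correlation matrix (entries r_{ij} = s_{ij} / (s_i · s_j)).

Step 1 — column means:
  mean(A) = (7 + 1 + 1 + 4 + 3) / 5 = 16/5 = 3.2
  mean(B) = (8 + 4 + 2 + 3 + 7) / 5 = 24/5 = 4.8

Step 2 — sample variances and covariances s[i,j] = (1/(n-1)) · Σ_k (x_{k,i} - mean_i) · (x_{k,j} - mean_j), with n-1 = 4:
  s[A,A] = ((3.8)·(3.8) + (-2.2)·(-2.2) + (-2.2)·(-2.2) + (0.8)·(0.8) + (-0.2)·(-0.2)) / 4 = 24.8/4 = 6.2
  s[A,B] = ((3.8)·(3.2) + (-2.2)·(-0.8) + (-2.2)·(-2.8) + (0.8)·(-1.8) + (-0.2)·(2.2)) / 4 = 18.2/4 = 4.55
  s[B,B] = ((3.2)·(3.2) + (-0.8)·(-0.8) + (-2.8)·(-2.8) + (-1.8)·(-1.8) + (2.2)·(2.2)) / 4 = 26.8/4 = 6.7
  Sample standard deviations s_i = √(s[i,i]):
  s(A) = √(6.2) = 2.49
  s(B) = √(6.7) = 2.5884

Step 3 — r_{ij} = s_{ij} / (s_i · s_j):
  r[A,A] = 1 (diagonal).
  r[A,B] = 4.55 / (2.49 · 2.5884) = 4.55 / 6.4452 = 0.706
  r[B,B] = 1 (diagonal).

R is symmetric with unit diagonal. Assembling:

R = [[1, 0.706],
 [0.706, 1]]


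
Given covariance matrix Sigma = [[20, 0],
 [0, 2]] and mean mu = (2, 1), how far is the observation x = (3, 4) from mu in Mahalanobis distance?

Step 1 — centre the observation: (x - mu) = (1, 3).

Step 2 — invert Sigma. det(Sigma) = 20·2 - (0)² = 40.
  Sigma^{-1} = (1/det) · [[d, -b], [-b, a]] = [[0.05, 0],
 [0, 0.5]].

Step 3 — form the quadratic (x - mu)^T · Sigma^{-1} · (x - mu):
  Sigma^{-1} · (x - mu) = (0.05, 1.5).
  (x - mu)^T · [Sigma^{-1} · (x - mu)] = (1)·(0.05) + (3)·(1.5) = 4.55.

Step 4 — take square root: d = √(4.55) ≈ 2.1331.

d(x, mu) = √(4.55) ≈ 2.1331


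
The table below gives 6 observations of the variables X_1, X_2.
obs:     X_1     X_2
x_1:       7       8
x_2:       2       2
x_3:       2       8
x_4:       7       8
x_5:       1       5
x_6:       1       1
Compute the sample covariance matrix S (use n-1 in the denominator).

Step 1 — column means:
  mean(X_1) = (7 + 2 + 2 + 7 + 1 + 1) / 6 = 20/6 = 3.3333
  mean(X_2) = (8 + 2 + 8 + 8 + 5 + 1) / 6 = 32/6 = 5.3333

Step 2 — sample covariance S[i,j] = (1/(n-1)) · Σ_k (x_{k,i} - mean_i) · (x_{k,j} - mean_j), with n-1 = 5.
  S[X_1,X_1] = ((3.6667)·(3.6667) + (-1.3333)·(-1.3333) + (-1.3333)·(-1.3333) + (3.6667)·(3.6667) + (-2.3333)·(-2.3333) + (-2.3333)·(-2.3333)) / 5 = 41.3333/5 = 8.2667
  S[X_1,X_2] = ((3.6667)·(2.6667) + (-1.3333)·(-3.3333) + (-1.3333)·(2.6667) + (3.6667)·(2.6667) + (-2.3333)·(-0.3333) + (-2.3333)·(-4.3333)) / 5 = 31.3333/5 = 6.2667
  S[X_2,X_2] = ((2.6667)·(2.6667) + (-3.3333)·(-3.3333) + (2.6667)·(2.6667) + (2.6667)·(2.6667) + (-0.3333)·(-0.3333) + (-4.3333)·(-4.3333)) / 5 = 51.3333/5 = 10.2667

S is symmetric (S[j,i] = S[i,j]). Assembling:

S = [[8.2667, 6.2667],
 [6.2667, 10.2667]]


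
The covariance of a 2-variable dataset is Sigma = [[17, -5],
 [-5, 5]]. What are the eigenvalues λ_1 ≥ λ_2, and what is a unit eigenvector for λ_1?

Step 1 — characteristic polynomial of 2×2 Sigma:
  det(Sigma - λI) = λ² - trace · λ + det = 0.
  trace = 17 + 5 = 22, det = 17·5 - (-5)² = 60.
Step 2 — discriminant:
  Δ = trace² - 4·det = 484 - 240 = 244.
Step 3 — eigenvalues:
  λ = (trace ± √Δ)/2 = (22 ± 15.6205)/2,
  λ_1 = 18.8102,  λ_2 = 3.1898.

Step 4 — unit eigenvector for λ_1: solve (Sigma - λ_1 I)v = 0. First row:
  (17 - 18.8102)·v_x + (-5)·v_y = 0, i.e. (-1.8102)·v_x + (-5)·v_y = 0,
  so v ∝ (b, λ_1 - a) = (-5, 1.8102); multiply by -1 so the first entry is positive: u = (5, -1.8102).
  ||u|| = √((5)² + (-1.8102)²) = √(28.277) ≈ 5.3176,
  v_1 = u/||u|| ≈ (0.9403, -0.3404) (||v_1|| = 1).

λ_1 = 18.8102,  λ_2 = 3.1898;  v_1 ≈ (0.9403, -0.3404)


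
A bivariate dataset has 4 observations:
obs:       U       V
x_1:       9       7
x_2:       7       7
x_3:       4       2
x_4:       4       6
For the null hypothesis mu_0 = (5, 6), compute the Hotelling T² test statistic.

Step 1 — sample mean vector:
  mean(U) = (9 + 7 + 4 + 4) / 4 = 24/4 = 6
  mean(V) = (7 + 7 + 2 + 6) / 4 = 22/4 = 5.5
  x̄ = (6, 5.5),  deviation x̄ - mu_0 = (6, 5.5) - (5, 6) = (1, -0.5).

Step 2 — sample covariance matrix, S[i,j] = (1/(n-1)) · Σ_k (x_{k,i} - mean_i) · (x_{k,j} - mean_j), divisor n-1 = 3:
  S[U,U] = ((3)·(3) + (1)·(1) + (-2)·(-2) + (-2)·(-2)) / 3 = 18/3 = 6
  S[U,V] = ((3)·(1.5) + (1)·(1.5) + (-2)·(-3.5) + (-2)·(0.5)) / 3 = 12/3 = 4
  S[V,V] = ((1.5)·(1.5) + (1.5)·(1.5) + (-3.5)·(-3.5) + (0.5)·(0.5)) / 3 = 17/3 = 5.6667
  S = [[6, 4],
 [4, 5.6667]].

Step 3 — invert S. det(S) = 6·5.6667 - (4)² = 18.
  S^{-1} = (1/det) · [[d, -b], [-b, a]] = [[0.3148, -0.2222],
 [-0.2222, 0.3333]].

Step 4 — quadratic form (x̄ - mu_0)^T · S^{-1} · (x̄ - mu_0):
  S^{-1} · (x̄ - mu_0) = (0.4259, -0.3889),
  (x̄ - mu_0)^T · [...] = (1)·(0.4259) + (-0.5)·(-0.3889) = 0.6204.

Step 5 — scale by n: T² = 4 · 0.6204 = 2.4815.

T² ≈ 2.4815


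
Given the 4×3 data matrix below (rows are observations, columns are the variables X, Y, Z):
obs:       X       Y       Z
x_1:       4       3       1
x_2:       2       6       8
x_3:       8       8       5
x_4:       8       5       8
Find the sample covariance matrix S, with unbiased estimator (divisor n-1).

Step 1 — column means:
  mean(X) = (4 + 2 + 8 + 8) / 4 = 22/4 = 5.5
  mean(Y) = (3 + 6 + 8 + 5) / 4 = 22/4 = 5.5
  mean(Z) = (1 + 8 + 5 + 8) / 4 = 22/4 = 5.5

Step 2 — sample covariance S[i,j] = (1/(n-1)) · Σ_k (x_{k,i} - mean_i) · (x_{k,j} - mean_j), with n-1 = 3.
  S[X,X] = ((-1.5)·(-1.5) + (-3.5)·(-3.5) + (2.5)·(2.5) + (2.5)·(2.5)) / 3 = 27/3 = 9
  S[X,Y] = ((-1.5)·(-2.5) + (-3.5)·(0.5) + (2.5)·(2.5) + (2.5)·(-0.5)) / 3 = 7/3 = 2.3333
  S[X,Z] = ((-1.5)·(-4.5) + (-3.5)·(2.5) + (2.5)·(-0.5) + (2.5)·(2.5)) / 3 = 3/3 = 1
  S[Y,Y] = ((-2.5)·(-2.5) + (0.5)·(0.5) + (2.5)·(2.5) + (-0.5)·(-0.5)) / 3 = 13/3 = 4.3333
  S[Y,Z] = ((-2.5)·(-4.5) + (0.5)·(2.5) + (2.5)·(-0.5) + (-0.5)·(2.5)) / 3 = 10/3 = 3.3333
  S[Z,Z] = ((-4.5)·(-4.5) + (2.5)·(2.5) + (-0.5)·(-0.5) + (2.5)·(2.5)) / 3 = 33/3 = 11

S is symmetric (S[j,i] = S[i,j]). Assembling:

S = [[9, 2.3333, 1],
 [2.3333, 4.3333, 3.3333],
 [1, 3.3333, 11]]


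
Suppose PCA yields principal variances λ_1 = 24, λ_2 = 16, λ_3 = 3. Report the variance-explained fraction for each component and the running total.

Step 1 — total variance = trace(Sigma) = Σ λ_i = 24 + 16 + 3 = 43.

Step 2 — fraction explained by component i = λ_i / Σ λ:
  PC1: 24/43 = 0.5581
  PC2: 16/43 = 0.3721
  PC3: 3/43 = 0.0698

Step 3 — cumulative fraction after k components = (λ_1 + ... + λ_k) / Σ λ:
  k = 1: 24/43 = 0.5581
  k = 2: (24 + 16)/43 = 40/43 = 0.9302
  k = 3: (24 + 16 + 3)/43 = 43/43 = 1

Summary (fraction, with percent):

explained: PC1 0.5581 (55.81%), PC2 0.3721 (37.21%), PC3 0.0698 (6.98%);  cumulative: 0.5581, 0.9302, 1


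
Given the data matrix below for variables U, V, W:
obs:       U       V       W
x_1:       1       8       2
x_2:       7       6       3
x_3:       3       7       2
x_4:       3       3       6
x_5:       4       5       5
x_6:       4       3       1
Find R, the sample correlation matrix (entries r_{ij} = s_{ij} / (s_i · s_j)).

Step 1 — column means:
  mean(U) = (1 + 7 + 3 + 3 + 4 + 4) / 6 = 22/6 = 3.6667
  mean(V) = (8 + 6 + 7 + 3 + 5 + 3) / 6 = 32/6 = 5.3333
  mean(W) = (2 + 3 + 2 + 6 + 5 + 1) / 6 = 19/6 = 3.1667

Step 2 — sample variances and covariances s[i,j] = (1/(n-1)) · Σ_k (x_{k,i} - mean_i) · (x_{k,j} - mean_j), with n-1 = 5:
  s[U,U] = ((-2.6667)·(-2.6667) + (3.3333)·(3.3333) + (-0.6667)·(-0.6667) + (-0.6667)·(-0.6667) + (0.3333)·(0.3333) + (0.3333)·(0.3333)) / 5 = 19.3333/5 = 3.8667
  s[U,V] = ((-2.6667)·(2.6667) + (3.3333)·(0.6667) + (-0.6667)·(1.6667) + (-0.6667)·(-2.3333) + (0.3333)·(-0.3333) + (0.3333)·(-2.3333)) / 5 = -5.3333/5 = -1.0667
  s[U,W] = ((-2.6667)·(-1.1667) + (3.3333)·(-0.1667) + (-0.6667)·(-1.1667) + (-0.6667)·(2.8333) + (0.3333)·(1.8333) + (0.3333)·(-2.1667)) / 5 = 1.3333/5 = 0.2667
  s[V,V] = ((2.6667)·(2.6667) + (0.6667)·(0.6667) + (1.6667)·(1.6667) + (-2.3333)·(-2.3333) + (-0.3333)·(-0.3333) + (-2.3333)·(-2.3333)) / 5 = 21.3333/5 = 4.2667
  s[V,W] = ((2.6667)·(-1.1667) + (0.6667)·(-0.1667) + (1.6667)·(-1.1667) + (-2.3333)·(2.8333) + (-0.3333)·(1.8333) + (-2.3333)·(-2.1667)) / 5 = -7.3333/5 = -1.4667
  s[W,W] = ((-1.1667)·(-1.1667) + (-0.1667)·(-0.1667) + (-1.1667)·(-1.1667) + (2.8333)·(2.8333) + (1.8333)·(1.8333) + (-2.1667)·(-2.1667)) / 5 = 18.8333/5 = 3.7667
  Sample standard deviations s_i = √(s[i,i]):
  s(U) = √(3.8667) = 1.9664
  s(V) = √(4.2667) = 2.0656
  s(W) = √(3.7667) = 1.9408

Step 3 — r_{ij} = s_{ij} / (s_i · s_j):
  r[U,U] = 1 (diagonal).
  r[U,V] = -1.0667 / (1.9664 · 2.0656) = -1.0667 / 4.0617 = -0.2626
  r[U,W] = 0.2667 / (1.9664 · 1.9408) = 0.2667 / 3.8163 = 0.0699
  r[V,V] = 1 (diagonal).
  r[V,W] = -1.4667 / (2.0656 · 1.9408) = -1.4667 / 4.0089 = -0.3659
  r[W,W] = 1 (diagonal).

R is symmetric with unit diagonal. Assembling:

R = [[1, -0.2626, 0.0699],
 [-0.2626, 1, -0.3659],
 [0.0699, -0.3659, 1]]


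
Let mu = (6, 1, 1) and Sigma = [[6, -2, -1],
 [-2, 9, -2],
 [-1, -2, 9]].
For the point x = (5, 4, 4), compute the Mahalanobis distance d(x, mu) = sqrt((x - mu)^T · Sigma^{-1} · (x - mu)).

Step 1 — centre the observation: (x - mu) = (-1, 3, 3).

Step 2 — invert Sigma (cofactor / det for 3×3, or solve directly):
  Sigma^{-1} = [[0.1883, 0.0489, 0.0318],
 [0.0489, 0.1296, 0.0342],
 [0.0318, 0.0342, 0.1222]].

Step 3 — form the quadratic (x - mu)^T · Sigma^{-1} · (x - mu):
  Sigma^{-1} · (x - mu) = (0.0538, 0.4425, 0.4377).
  (x - mu)^T · [Sigma^{-1} · (x - mu)] = (-1)·(0.0538) + (3)·(0.4425) + (3)·(0.4377) = 2.5868.

Step 4 — take square root: d = √(2.5868) ≈ 1.6084.

d(x, mu) = √(2.5868) ≈ 1.6084


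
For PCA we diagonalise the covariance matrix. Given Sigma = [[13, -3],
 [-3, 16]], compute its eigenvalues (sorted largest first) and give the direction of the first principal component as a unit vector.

Step 1 — characteristic polynomial of 2×2 Sigma:
  det(Sigma - λI) = λ² - trace · λ + det = 0.
  trace = 13 + 16 = 29, det = 13·16 - (-3)² = 199.
Step 2 — discriminant:
  Δ = trace² - 4·det = 841 - 796 = 45.
Step 3 — eigenvalues:
  λ = (trace ± √Δ)/2 = (29 ± 6.7082)/2,
  λ_1 = 17.8541,  λ_2 = 11.1459.

Step 4 — unit eigenvector for λ_1: solve (Sigma - λ_1 I)v = 0. First row:
  (13 - 17.8541)·v_x + (-3)·v_y = 0, i.e. (-4.8541)·v_x + (-3)·v_y = 0,
  so v ∝ (b, λ_1 - a) = (-3, 4.8541); multiply by -1 so the first entry is positive: u = (3, -4.8541).
  ||u|| = √((3)² + (-4.8541)²) = √(32.5623) ≈ 5.7063,
  v_1 = u/||u|| ≈ (0.5257, -0.8507) (||v_1|| = 1).

λ_1 = 17.8541,  λ_2 = 11.1459;  v_1 ≈ (0.5257, -0.8507)


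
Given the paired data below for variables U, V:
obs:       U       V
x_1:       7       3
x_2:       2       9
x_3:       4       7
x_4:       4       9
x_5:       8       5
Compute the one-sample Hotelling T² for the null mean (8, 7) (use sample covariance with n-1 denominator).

Step 1 — sample mean vector:
  mean(U) = (7 + 2 + 4 + 4 + 8) / 5 = 25/5 = 5
  mean(V) = (3 + 9 + 7 + 9 + 5) / 5 = 33/5 = 6.6
  x̄ = (5, 6.6),  deviation x̄ - mu_0 = (5, 6.6) - (8, 7) = (-3, -0.4).

Step 2 — sample covariance matrix, S[i,j] = (1/(n-1)) · Σ_k (x_{k,i} - mean_i) · (x_{k,j} - mean_j), divisor n-1 = 4:
  S[U,U] = ((2)·(2) + (-3)·(-3) + (-1)·(-1) + (-1)·(-1) + (3)·(3)) / 4 = 24/4 = 6
  S[U,V] = ((2)·(-3.6) + (-3)·(2.4) + (-1)·(0.4) + (-1)·(2.4) + (3)·(-1.6)) / 4 = -22/4 = -5.5
  S[V,V] = ((-3.6)·(-3.6) + (2.4)·(2.4) + (0.4)·(0.4) + (2.4)·(2.4) + (-1.6)·(-1.6)) / 4 = 27.2/4 = 6.8
  S = [[6, -5.5],
 [-5.5, 6.8]].

Step 3 — invert S. det(S) = 6·6.8 - (-5.5)² = 10.55.
  S^{-1} = (1/det) · [[d, -b], [-b, a]] = [[0.6445, 0.5213],
 [0.5213, 0.5687]].

Step 4 — quadratic form (x̄ - mu_0)^T · S^{-1} · (x̄ - mu_0):
  S^{-1} · (x̄ - mu_0) = (-2.1422, -1.7915),
  (x̄ - mu_0)^T · [...] = (-3)·(-2.1422) + (-0.4)·(-1.7915) = 7.1431.

Step 5 — scale by n: T² = 5 · 7.1431 = 35.7156.

T² ≈ 35.7156


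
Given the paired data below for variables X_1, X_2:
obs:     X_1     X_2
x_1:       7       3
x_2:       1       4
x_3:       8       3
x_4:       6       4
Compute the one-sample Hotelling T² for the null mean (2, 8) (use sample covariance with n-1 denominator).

Step 1 — sample mean vector:
  mean(X_1) = (7 + 1 + 8 + 6) / 4 = 22/4 = 5.5
  mean(X_2) = (3 + 4 + 3 + 4) / 4 = 14/4 = 3.5
  x̄ = (5.5, 3.5),  deviation x̄ - mu_0 = (5.5, 3.5) - (2, 8) = (3.5, -4.5).

Step 2 — sample covariance matrix, S[i,j] = (1/(n-1)) · Σ_k (x_{k,i} - mean_i) · (x_{k,j} - mean_j), divisor n-1 = 3:
  S[X_1,X_1] = ((1.5)·(1.5) + (-4.5)·(-4.5) + (2.5)·(2.5) + (0.5)·(0.5)) / 3 = 29/3 = 9.6667
  S[X_1,X_2] = ((1.5)·(-0.5) + (-4.5)·(0.5) + (2.5)·(-0.5) + (0.5)·(0.5)) / 3 = -4/3 = -1.3333
  S[X_2,X_2] = ((-0.5)·(-0.5) + (0.5)·(0.5) + (-0.5)·(-0.5) + (0.5)·(0.5)) / 3 = 1/3 = 0.3333
  S = [[9.6667, -1.3333],
 [-1.3333, 0.3333]].

Step 3 — invert S. det(S) = 9.6667·0.3333 - (-1.3333)² = 1.4444.
  S^{-1} = (1/det) · [[d, -b], [-b, a]] = [[0.2308, 0.9231],
 [0.9231, 6.6923]].

Step 4 — quadratic form (x̄ - mu_0)^T · S^{-1} · (x̄ - mu_0):
  S^{-1} · (x̄ - mu_0) = (-3.3462, -26.8846),
  (x̄ - mu_0)^T · [...] = (3.5)·(-3.3462) + (-4.5)·(-26.8846) = 109.2692.

Step 5 — scale by n: T² = 4 · 109.2692 = 437.0769.

T² ≈ 437.0769


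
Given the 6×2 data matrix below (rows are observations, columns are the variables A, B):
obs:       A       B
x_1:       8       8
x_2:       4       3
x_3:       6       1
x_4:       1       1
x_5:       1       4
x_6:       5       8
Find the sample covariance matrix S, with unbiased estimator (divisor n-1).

Step 1 — column means:
  mean(A) = (8 + 4 + 6 + 1 + 1 + 5) / 6 = 25/6 = 4.1667
  mean(B) = (8 + 3 + 1 + 1 + 4 + 8) / 6 = 25/6 = 4.1667

Step 2 — sample covariance S[i,j] = (1/(n-1)) · Σ_k (x_{k,i} - mean_i) · (x_{k,j} - mean_j), with n-1 = 5.
  S[A,A] = ((3.8333)·(3.8333) + (-0.1667)·(-0.1667) + (1.8333)·(1.8333) + (-3.1667)·(-3.1667) + (-3.1667)·(-3.1667) + (0.8333)·(0.8333)) / 5 = 38.8333/5 = 7.7667
  S[A,B] = ((3.8333)·(3.8333) + (-0.1667)·(-1.1667) + (1.8333)·(-3.1667) + (-3.1667)·(-3.1667) + (-3.1667)·(-0.1667) + (0.8333)·(3.8333)) / 5 = 22.8333/5 = 4.5667
  S[B,B] = ((3.8333)·(3.8333) + (-1.1667)·(-1.1667) + (-3.1667)·(-3.1667) + (-3.1667)·(-3.1667) + (-0.1667)·(-0.1667) + (3.8333)·(3.8333)) / 5 = 50.8333/5 = 10.1667

S is symmetric (S[j,i] = S[i,j]). Assembling:

S = [[7.7667, 4.5667],
 [4.5667, 10.1667]]


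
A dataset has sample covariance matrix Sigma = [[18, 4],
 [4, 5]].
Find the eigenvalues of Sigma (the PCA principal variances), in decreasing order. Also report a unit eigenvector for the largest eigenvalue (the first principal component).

Step 1 — characteristic polynomial of 2×2 Sigma:
  det(Sigma - λI) = λ² - trace · λ + det = 0.
  trace = 18 + 5 = 23, det = 18·5 - (4)² = 74.
Step 2 — discriminant:
  Δ = trace² - 4·det = 529 - 296 = 233.
Step 3 — eigenvalues:
  λ = (trace ± √Δ)/2 = (23 ± 15.2643)/2,
  λ_1 = 19.1322,  λ_2 = 3.8678.

Step 4 — unit eigenvector for λ_1: solve (Sigma - λ_1 I)v = 0. First row:
  (18 - 19.1322)·v_x + (4)·v_y = 0, i.e. (-1.1322)·v_x + (4)·v_y = 0,
  so v ∝ (b, λ_1 - a) = (4, 1.1322) = u.
  ||u|| = √((4)² + (1.1322)²) = √(17.2818) ≈ 4.1571,
  v_1 = u/||u|| ≈ (0.9622, 0.2723) (||v_1|| = 1).

λ_1 = 19.1322,  λ_2 = 3.8678;  v_1 ≈ (0.9622, 0.2723)


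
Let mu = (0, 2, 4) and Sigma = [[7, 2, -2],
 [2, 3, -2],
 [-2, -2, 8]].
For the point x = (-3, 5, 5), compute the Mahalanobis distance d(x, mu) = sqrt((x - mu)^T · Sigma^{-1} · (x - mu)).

Step 1 — centre the observation: (x - mu) = (-3, 3, 1).

Step 2 — invert Sigma (cofactor / det for 3×3, or solve directly):
  Sigma^{-1} = [[0.1786, -0.1071, 0.0179],
 [-0.1071, 0.4643, 0.0893],
 [0.0179, 0.0893, 0.1518]].

Step 3 — form the quadratic (x - mu)^T · Sigma^{-1} · (x - mu):
  Sigma^{-1} · (x - mu) = (-0.8393, 1.8036, 0.3661).
  (x - mu)^T · [Sigma^{-1} · (x - mu)] = (-3)·(-0.8393) + (3)·(1.8036) + (1)·(0.3661) = 8.2946.

Step 4 — take square root: d = √(8.2946) ≈ 2.88.

d(x, mu) = √(8.2946) ≈ 2.88


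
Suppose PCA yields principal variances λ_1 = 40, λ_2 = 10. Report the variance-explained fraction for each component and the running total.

Step 1 — total variance = trace(Sigma) = Σ λ_i = 40 + 10 = 50.

Step 2 — fraction explained by component i = λ_i / Σ λ:
  PC1: 40/50 = 0.8
  PC2: 10/50 = 0.2

Step 3 — cumulative fraction after k components = (λ_1 + ... + λ_k) / Σ λ:
  k = 1: 40/50 = 0.8
  k = 2: (40 + 10)/50 = 50/50 = 1

Summary (fraction, with percent):

explained: PC1 0.8 (80%), PC2 0.2 (20%);  cumulative: 0.8, 1


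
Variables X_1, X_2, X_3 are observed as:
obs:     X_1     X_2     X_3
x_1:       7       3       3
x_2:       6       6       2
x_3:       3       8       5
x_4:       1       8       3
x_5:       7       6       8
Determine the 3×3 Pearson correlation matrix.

Step 1 — column means:
  mean(X_1) = (7 + 6 + 3 + 1 + 7) / 5 = 24/5 = 4.8
  mean(X_2) = (3 + 6 + 8 + 8 + 6) / 5 = 31/5 = 6.2
  mean(X_3) = (3 + 2 + 5 + 3 + 8) / 5 = 21/5 = 4.2

Step 2 — sample variances and covariances s[i,j] = (1/(n-1)) · Σ_k (x_{k,i} - mean_i) · (x_{k,j} - mean_j), with n-1 = 4:
  s[X_1,X_1] = ((2.2)·(2.2) + (1.2)·(1.2) + (-1.8)·(-1.8) + (-3.8)·(-3.8) + (2.2)·(2.2)) / 4 = 28.8/4 = 7.2
  s[X_1,X_2] = ((2.2)·(-3.2) + (1.2)·(-0.2) + (-1.8)·(1.8) + (-3.8)·(1.8) + (2.2)·(-0.2)) / 4 = -17.8/4 = -4.45
  s[X_1,X_3] = ((2.2)·(-1.2) + (1.2)·(-2.2) + (-1.8)·(0.8) + (-3.8)·(-1.2) + (2.2)·(3.8)) / 4 = 6.2/4 = 1.55
  s[X_2,X_2] = ((-3.2)·(-3.2) + (-0.2)·(-0.2) + (1.8)·(1.8) + (1.8)·(1.8) + (-0.2)·(-0.2)) / 4 = 16.8/4 = 4.2
  s[X_2,X_3] = ((-3.2)·(-1.2) + (-0.2)·(-2.2) + (1.8)·(0.8) + (1.8)·(-1.2) + (-0.2)·(3.8)) / 4 = 2.8/4 = 0.7
  s[X_3,X_3] = ((-1.2)·(-1.2) + (-2.2)·(-2.2) + (0.8)·(0.8) + (-1.2)·(-1.2) + (3.8)·(3.8)) / 4 = 22.8/4 = 5.7
  Sample standard deviations s_i = √(s[i,i]):
  s(X_1) = √(7.2) = 2.6833
  s(X_2) = √(4.2) = 2.0494
  s(X_3) = √(5.7) = 2.3875

Step 3 — r_{ij} = s_{ij} / (s_i · s_j):
  r[X_1,X_1] = 1 (diagonal).
  r[X_1,X_2] = -4.45 / (2.6833 · 2.0494) = -4.45 / 5.4991 = -0.8092
  r[X_1,X_3] = 1.55 / (2.6833 · 2.3875) = 1.55 / 6.4062 = 0.242
  r[X_2,X_2] = 1 (diagonal).
  r[X_2,X_3] = 0.7 / (2.0494 · 2.3875) = 0.7 / 4.8929 = 0.1431
  r[X_3,X_3] = 1 (diagonal).

R is symmetric with unit diagonal. Assembling:

R = [[1, -0.8092, 0.242],
 [-0.8092, 1, 0.1431],
 [0.242, 0.1431, 1]]


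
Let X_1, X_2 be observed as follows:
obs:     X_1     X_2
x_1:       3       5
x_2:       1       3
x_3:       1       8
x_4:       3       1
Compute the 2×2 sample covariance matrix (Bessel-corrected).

Step 1 — column means:
  mean(X_1) = (3 + 1 + 1 + 3) / 4 = 8/4 = 2
  mean(X_2) = (5 + 3 + 8 + 1) / 4 = 17/4 = 4.25

Step 2 — sample covariance S[i,j] = (1/(n-1)) · Σ_k (x_{k,i} - mean_i) · (x_{k,j} - mean_j), with n-1 = 3.
  S[X_1,X_1] = ((1)·(1) + (-1)·(-1) + (-1)·(-1) + (1)·(1)) / 3 = 4/3 = 1.3333
  S[X_1,X_2] = ((1)·(0.75) + (-1)·(-1.25) + (-1)·(3.75) + (1)·(-3.25)) / 3 = -5/3 = -1.6667
  S[X_2,X_2] = ((0.75)·(0.75) + (-1.25)·(-1.25) + (3.75)·(3.75) + (-3.25)·(-3.25)) / 3 = 26.75/3 = 8.9167

S is symmetric (S[j,i] = S[i,j]). Assembling:

S = [[1.3333, -1.6667],
 [-1.6667, 8.9167]]


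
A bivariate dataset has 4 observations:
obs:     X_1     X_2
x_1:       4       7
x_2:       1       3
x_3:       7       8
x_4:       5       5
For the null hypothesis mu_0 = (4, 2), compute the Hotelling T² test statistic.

Step 1 — sample mean vector:
  mean(X_1) = (4 + 1 + 7 + 5) / 4 = 17/4 = 4.25
  mean(X_2) = (7 + 3 + 8 + 5) / 4 = 23/4 = 5.75
  x̄ = (4.25, 5.75),  deviation x̄ - mu_0 = (4.25, 5.75) - (4, 2) = (0.25, 3.75).

Step 2 — sample covariance matrix, S[i,j] = (1/(n-1)) · Σ_k (x_{k,i} - mean_i) · (x_{k,j} - mean_j), divisor n-1 = 3:
  S[X_1,X_1] = ((-0.25)·(-0.25) + (-3.25)·(-3.25) + (2.75)·(2.75) + (0.75)·(0.75)) / 3 = 18.75/3 = 6.25
  S[X_1,X_2] = ((-0.25)·(1.25) + (-3.25)·(-2.75) + (2.75)·(2.25) + (0.75)·(-0.75)) / 3 = 14.25/3 = 4.75
  S[X_2,X_2] = ((1.25)·(1.25) + (-2.75)·(-2.75) + (2.25)·(2.25) + (-0.75)·(-0.75)) / 3 = 14.75/3 = 4.9167
  S = [[6.25, 4.75],
 [4.75, 4.9167]].

Step 3 — invert S. det(S) = 6.25·4.9167 - (4.75)² = 8.1667.
  S^{-1} = (1/det) · [[d, -b], [-b, a]] = [[0.602, -0.5816],
 [-0.5816, 0.7653]].

Step 4 — quadratic form (x̄ - mu_0)^T · S^{-1} · (x̄ - mu_0):
  S^{-1} · (x̄ - mu_0) = (-2.0306, 2.7245),
  (x̄ - mu_0)^T · [...] = (0.25)·(-2.0306) + (3.75)·(2.7245) = 9.7092.

Step 5 — scale by n: T² = 4 · 9.7092 = 38.8367.

T² ≈ 38.8367


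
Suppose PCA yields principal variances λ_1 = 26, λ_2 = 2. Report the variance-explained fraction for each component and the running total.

Step 1 — total variance = trace(Sigma) = Σ λ_i = 26 + 2 = 28.

Step 2 — fraction explained by component i = λ_i / Σ λ:
  PC1: 26/28 = 0.9286
  PC2: 2/28 = 0.0714

Step 3 — cumulative fraction after k components = (λ_1 + ... + λ_k) / Σ λ:
  k = 1: 26/28 = 0.9286
  k = 2: (26 + 2)/28 = 28/28 = 1

Summary (fraction, with percent):

explained: PC1 0.9286 (92.86%), PC2 0.0714 (7.14%);  cumulative: 0.9286, 1


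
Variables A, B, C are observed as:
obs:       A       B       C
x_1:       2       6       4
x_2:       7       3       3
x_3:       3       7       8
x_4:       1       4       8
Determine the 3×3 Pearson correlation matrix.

Step 1 — column means:
  mean(A) = (2 + 7 + 3 + 1) / 4 = 13/4 = 3.25
  mean(B) = (6 + 3 + 7 + 4) / 4 = 20/4 = 5
  mean(C) = (4 + 3 + 8 + 8) / 4 = 23/4 = 5.75

Step 2 — sample variances and covariances s[i,j] = (1/(n-1)) · Σ_k (x_{k,i} - mean_i) · (x_{k,j} - mean_j), with n-1 = 3:
  s[A,A] = ((-1.25)·(-1.25) + (3.75)·(3.75) + (-0.25)·(-0.25) + (-2.25)·(-2.25)) / 3 = 20.75/3 = 6.9167
  s[A,B] = ((-1.25)·(1) + (3.75)·(-2) + (-0.25)·(2) + (-2.25)·(-1)) / 3 = -7/3 = -2.3333
  s[A,C] = ((-1.25)·(-1.75) + (3.75)·(-2.75) + (-0.25)·(2.25) + (-2.25)·(2.25)) / 3 = -13.75/3 = -4.5833
  s[B,B] = ((1)·(1) + (-2)·(-2) + (2)·(2) + (-1)·(-1)) / 3 = 10/3 = 3.3333
  s[B,C] = ((1)·(-1.75) + (-2)·(-2.75) + (2)·(2.25) + (-1)·(2.25)) / 3 = 6/3 = 2
  s[C,C] = ((-1.75)·(-1.75) + (-2.75)·(-2.75) + (2.25)·(2.25) + (2.25)·(2.25)) / 3 = 20.75/3 = 6.9167
  Sample standard deviations s_i = √(s[i,i]):
  s(A) = √(6.9167) = 2.63
  s(B) = √(3.3333) = 1.8257
  s(C) = √(6.9167) = 2.63

Step 3 — r_{ij} = s_{ij} / (s_i · s_j):
  r[A,A] = 1 (diagonal).
  r[A,B] = -2.3333 / (2.63 · 1.8257) = -2.3333 / 4.8016 = -0.4859
  r[A,C] = -4.5833 / (2.63 · 2.63) = -4.5833 / 6.9167 = -0.6627
  r[B,B] = 1 (diagonal).
  r[B,C] = 2 / (1.8257 · 2.63) = 2 / 4.8016 = 0.4165
  r[C,C] = 1 (diagonal).

R is symmetric with unit diagonal. Assembling:

R = [[1, -0.4859, -0.6627],
 [-0.4859, 1, 0.4165],
 [-0.6627, 0.4165, 1]]


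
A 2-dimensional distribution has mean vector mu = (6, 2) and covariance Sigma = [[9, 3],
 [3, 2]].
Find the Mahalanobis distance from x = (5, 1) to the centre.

Step 1 — centre the observation: (x - mu) = (-1, -1).

Step 2 — invert Sigma. det(Sigma) = 9·2 - (3)² = 9.
  Sigma^{-1} = (1/det) · [[d, -b], [-b, a]] = [[0.2222, -0.3333],
 [-0.3333, 1]].

Step 3 — form the quadratic (x - mu)^T · Sigma^{-1} · (x - mu):
  Sigma^{-1} · (x - mu) = (0.1111, -0.6667).
  (x - mu)^T · [Sigma^{-1} · (x - mu)] = (-1)·(0.1111) + (-1)·(-0.6667) = 0.5556.

Step 4 — take square root: d = √(0.5556) ≈ 0.7454.

d(x, mu) = √(0.5556) ≈ 0.7454


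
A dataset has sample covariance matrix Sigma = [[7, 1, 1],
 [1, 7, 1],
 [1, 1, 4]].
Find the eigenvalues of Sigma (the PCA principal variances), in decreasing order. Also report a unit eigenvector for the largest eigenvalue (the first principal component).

Step 1 — characteristic polynomial p(λ) = det(λI - Sigma) = λ³ - tr·λ² + c_1·λ - det, where tr = trace, c_1 = sum of the principal 2×2 minors, det = det(Sigma):
  tr = 7 + 7 + 4 = 18,
  c_1 = (7·7 - (1)²) + (7·4 - (1)²) + (7·4 - (1)²) = 48 + 27 + 27 = 102,
  det = 7·(7·4 - (1)²) - (1)·((1)·4 - (1)·(1)) + (1)·((1)·(1) - 7·(1)) = 7·(27) - (1)·(3) + (1)·(-6) = 180.
  So p(λ) = λ³ - 18λ² + 102λ - 180.
Step 2 — look for an integer root (rational root theorem: any rational root is an integer divisor of 180). Testing λ = 6:
  p(6) = 216 - 648 + 612 - 180 = 0  ✓
  Dividing out (λ - 6): p(λ) = (λ - 6)(λ² - 12λ + 30).
Step 3 — remaining eigenvalues from the quadratic λ² - 12λ + 30 = 0:
  Δ = 12² - 4·30 = 144 - 120 = 24,  λ = (12 ± √24)/2 = (12 ± 4.899)/2 ≈ 8.4495 or 3.5505.
  Sorted: λ_1 = 8.4495,  λ_2 = 6,  λ_3 = 3.5505  (check: sum = 18 = tr ✓).

Step 4 — unit eigenvector for λ_1 ≈ 8.4495: v spans the null space of (Sigma - λ_1 I), whose rows are
  r_1 = (-1.4495, 1, 1),  r_2 = (1, -1.4495, 1),  r_3 = (1, 1, -4.4495).
  v is orthogonal to every row, so take v ∝ r_1 × r_2 = ((1)·(1) - (1)·(-1.4495), (1)·(1) - (-1.4495)·(1), (-1.4495)·(-1.4495) - (1)·(1)) ≈ (2.4495, 2.4495, 1.101).
  Let u = (2.4495, 2.4495, 1.101).
  ||u|| = √((2.4495)² + (2.4495)² + (1.101)²) = √(13.2122) ≈ 3.6349,  v_1 = u/||u|| ≈ (0.6739, 0.6739, 0.3029) (||v_1|| = 1).

λ_1 = 8.4495,  λ_2 = 6,  λ_3 = 3.5505;  v_1 ≈ (0.6739, 0.6739, 0.3029)


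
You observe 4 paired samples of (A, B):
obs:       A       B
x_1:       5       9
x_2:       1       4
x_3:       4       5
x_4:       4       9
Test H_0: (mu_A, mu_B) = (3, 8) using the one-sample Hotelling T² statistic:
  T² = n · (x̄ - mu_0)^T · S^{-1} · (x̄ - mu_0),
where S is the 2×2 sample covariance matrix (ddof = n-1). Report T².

Step 1 — sample mean vector:
  mean(A) = (5 + 1 + 4 + 4) / 4 = 14/4 = 3.5
  mean(B) = (9 + 4 + 5 + 9) / 4 = 27/4 = 6.75
  x̄ = (3.5, 6.75),  deviation x̄ - mu_0 = (3.5, 6.75) - (3, 8) = (0.5, -1.25).

Step 2 — sample covariance matrix, S[i,j] = (1/(n-1)) · Σ_k (x_{k,i} - mean_i) · (x_{k,j} - mean_j), divisor n-1 = 3:
  S[A,A] = ((1.5)·(1.5) + (-2.5)·(-2.5) + (0.5)·(0.5) + (0.5)·(0.5)) / 3 = 9/3 = 3
  S[A,B] = ((1.5)·(2.25) + (-2.5)·(-2.75) + (0.5)·(-1.75) + (0.5)·(2.25)) / 3 = 10.5/3 = 3.5
  S[B,B] = ((2.25)·(2.25) + (-2.75)·(-2.75) + (-1.75)·(-1.75) + (2.25)·(2.25)) / 3 = 20.75/3 = 6.9167
  S = [[3, 3.5],
 [3.5, 6.9167]].

Step 3 — invert S. det(S) = 3·6.9167 - (3.5)² = 8.5.
  S^{-1} = (1/det) · [[d, -b], [-b, a]] = [[0.8137, -0.4118],
 [-0.4118, 0.3529]].

Step 4 — quadratic form (x̄ - mu_0)^T · S^{-1} · (x̄ - mu_0):
  S^{-1} · (x̄ - mu_0) = (0.9216, -0.6471),
  (x̄ - mu_0)^T · [...] = (0.5)·(0.9216) + (-1.25)·(-0.6471) = 1.2696.

Step 5 — scale by n: T² = 4 · 1.2696 = 5.0784.

T² ≈ 5.0784


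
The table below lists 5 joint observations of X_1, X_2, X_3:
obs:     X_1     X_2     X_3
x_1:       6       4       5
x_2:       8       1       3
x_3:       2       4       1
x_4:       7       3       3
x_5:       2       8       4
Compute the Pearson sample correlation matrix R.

Step 1 — column means:
  mean(X_1) = (6 + 8 + 2 + 7 + 2) / 5 = 25/5 = 5
  mean(X_2) = (4 + 1 + 4 + 3 + 8) / 5 = 20/5 = 4
  mean(X_3) = (5 + 3 + 1 + 3 + 4) / 5 = 16/5 = 3.2

Step 2 — sample variances and covariances s[i,j] = (1/(n-1)) · Σ_k (x_{k,i} - mean_i) · (x_{k,j} - mean_j), with n-1 = 4:
  s[X_1,X_1] = ((1)·(1) + (3)·(3) + (-3)·(-3) + (2)·(2) + (-3)·(-3)) / 4 = 32/4 = 8
  s[X_1,X_2] = ((1)·(0) + (3)·(-3) + (-3)·(0) + (2)·(-1) + (-3)·(4)) / 4 = -23/4 = -5.75
  s[X_1,X_3] = ((1)·(1.8) + (3)·(-0.2) + (-3)·(-2.2) + (2)·(-0.2) + (-3)·(0.8)) / 4 = 5/4 = 1.25
  s[X_2,X_2] = ((0)·(0) + (-3)·(-3) + (0)·(0) + (-1)·(-1) + (4)·(4)) / 4 = 26/4 = 6.5
  s[X_2,X_3] = ((0)·(1.8) + (-3)·(-0.2) + (0)·(-2.2) + (-1)·(-0.2) + (4)·(0.8)) / 4 = 4/4 = 1
  s[X_3,X_3] = ((1.8)·(1.8) + (-0.2)·(-0.2) + (-2.2)·(-2.2) + (-0.2)·(-0.2) + (0.8)·(0.8)) / 4 = 8.8/4 = 2.2
  Sample standard deviations s_i = √(s[i,i]):
  s(X_1) = √(8) = 2.8284
  s(X_2) = √(6.5) = 2.5495
  s(X_3) = √(2.2) = 1.4832

Step 3 — r_{ij} = s_{ij} / (s_i · s_j):
  r[X_1,X_1] = 1 (diagonal).
  r[X_1,X_2] = -5.75 / (2.8284 · 2.5495) = -5.75 / 7.2111 = -0.7974
  r[X_1,X_3] = 1.25 / (2.8284 · 1.4832) = 1.25 / 4.1952 = 0.298
  r[X_2,X_2] = 1 (diagonal).
  r[X_2,X_3] = 1 / (2.5495 · 1.4832) = 1 / 3.7815 = 0.2644
  r[X_3,X_3] = 1 (diagonal).

R is symmetric with unit diagonal. Assembling:

R = [[1, -0.7974, 0.298],
 [-0.7974, 1, 0.2644],
 [0.298, 0.2644, 1]]


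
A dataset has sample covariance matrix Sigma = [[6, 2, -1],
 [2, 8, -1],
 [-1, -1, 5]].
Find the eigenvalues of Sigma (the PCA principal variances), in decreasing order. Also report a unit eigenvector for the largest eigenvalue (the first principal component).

Step 1 — characteristic polynomial p(λ) = det(λI - Sigma) = λ³ - tr·λ² + c_1·λ - det, where tr = trace, c_1 = sum of the principal 2×2 minors, det = det(Sigma):
  tr = 6 + 8 + 5 = 19,
  c_1 = (6·8 - (2)²) + (6·5 - (-1)²) + (8·5 - (-1)²) = 44 + 29 + 39 = 112,
  det = 6·(8·5 - (-1)²) - (2)·((2)·5 - (-1)·(-1)) + (-1)·((2)·(-1) - 8·(-1)) = 6·(39) - (2)·(9) + (-1)·(6) = 210.
  So p(λ) = λ³ - 19λ² + 112λ - 210.
Step 2 — look for an integer root (rational root theorem: any rational root is an integer divisor of 210). Testing λ = 5:
  p(5) = 125 - 475 + 560 - 210 = 0  ✓
  Dividing out (λ - 5): p(λ) = (λ - 5)(λ² - 14λ + 42).
Step 3 — remaining eigenvalues from the quadratic λ² - 14λ + 42 = 0:
  Δ = 14² - 4·42 = 196 - 168 = 28,  λ = (14 ± √28)/2 = (14 ± 5.2915)/2 ≈ 9.6458 or 4.3542.
  Sorted: λ_1 = 9.6458,  λ_2 = 5,  λ_3 = 4.3542  (check: sum = 19 = tr ✓).

Step 4 — unit eigenvector for λ_1 ≈ 9.6458: v spans the null space of (Sigma - λ_1 I), whose rows are
  r_1 = (-3.6458, 2, -1),  r_2 = (2, -1.6458, -1),  r_3 = (-1, -1, -4.6458).
  v is orthogonal to every row, so take v ∝ r_1 × r_2 = ((2)·(-1) - (-1)·(-1.6458), (-1)·(2) - (-3.6458)·(-1), (-3.6458)·(-1.6458) - (2)·(2)) ≈ (-3.6458, -5.6458, 2).
  Rescale (multiply by -1 so the first nonzero entry is positive): u = (3.6458, 5.6458, -2).
  ||u|| = √((3.6458)² + (5.6458)² + (-2)²) = √(49.166) ≈ 7.0118,  v_1 = u/||u|| ≈ (0.5199, 0.8052, -0.2852) (||v_1|| = 1).

λ_1 = 9.6458,  λ_2 = 5,  λ_3 = 4.3542;  v_1 ≈ (0.5199, 0.8052, -0.2852)


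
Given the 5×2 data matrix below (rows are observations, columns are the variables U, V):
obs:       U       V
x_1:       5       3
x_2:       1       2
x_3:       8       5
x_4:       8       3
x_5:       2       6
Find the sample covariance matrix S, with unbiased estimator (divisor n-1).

Step 1 — column means:
  mean(U) = (5 + 1 + 8 + 8 + 2) / 5 = 24/5 = 4.8
  mean(V) = (3 + 2 + 5 + 3 + 6) / 5 = 19/5 = 3.8

Step 2 — sample covariance S[i,j] = (1/(n-1)) · Σ_k (x_{k,i} - mean_i) · (x_{k,j} - mean_j), with n-1 = 4.
  S[U,U] = ((0.2)·(0.2) + (-3.8)·(-3.8) + (3.2)·(3.2) + (3.2)·(3.2) + (-2.8)·(-2.8)) / 4 = 42.8/4 = 10.7
  S[U,V] = ((0.2)·(-0.8) + (-3.8)·(-1.8) + (3.2)·(1.2) + (3.2)·(-0.8) + (-2.8)·(2.2)) / 4 = 1.8/4 = 0.45
  S[V,V] = ((-0.8)·(-0.8) + (-1.8)·(-1.8) + (1.2)·(1.2) + (-0.8)·(-0.8) + (2.2)·(2.2)) / 4 = 10.8/4 = 2.7

S is symmetric (S[j,i] = S[i,j]). Assembling:

S = [[10.7, 0.45],
 [0.45, 2.7]]


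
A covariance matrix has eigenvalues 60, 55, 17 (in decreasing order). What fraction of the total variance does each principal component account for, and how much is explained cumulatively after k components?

Step 1 — total variance = trace(Sigma) = Σ λ_i = 60 + 55 + 17 = 132.

Step 2 — fraction explained by component i = λ_i / Σ λ:
  PC1: 60/132 = 0.4545
  PC2: 55/132 = 0.4167
  PC3: 17/132 = 0.1288

Step 3 — cumulative fraction after k components = (λ_1 + ... + λ_k) / Σ λ:
  k = 1: 60/132 = 0.4545
  k = 2: (60 + 55)/132 = 115/132 = 0.8712
  k = 3: (60 + 55 + 17)/132 = 132/132 = 1

Summary (fraction, with percent):

explained: PC1 0.4545 (45.45%), PC2 0.4167 (41.67%), PC3 0.1288 (12.88%);  cumulative: 0.4545, 0.8712, 1


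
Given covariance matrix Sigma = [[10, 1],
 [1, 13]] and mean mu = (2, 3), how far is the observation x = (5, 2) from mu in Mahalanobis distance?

Step 1 — centre the observation: (x - mu) = (3, -1).

Step 2 — invert Sigma. det(Sigma) = 10·13 - (1)² = 129.
  Sigma^{-1} = (1/det) · [[d, -b], [-b, a]] = [[0.1008, -0.0078],
 [-0.0078, 0.0775]].

Step 3 — form the quadratic (x - mu)^T · Sigma^{-1} · (x - mu):
  Sigma^{-1} · (x - mu) = (0.3101, -0.1008).
  (x - mu)^T · [Sigma^{-1} · (x - mu)] = (3)·(0.3101) + (-1)·(-0.1008) = 1.031.

Step 4 — take square root: d = √(1.031) ≈ 1.0154.

d(x, mu) = √(1.031) ≈ 1.0154


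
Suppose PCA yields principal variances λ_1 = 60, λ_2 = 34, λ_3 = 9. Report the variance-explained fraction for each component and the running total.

Step 1 — total variance = trace(Sigma) = Σ λ_i = 60 + 34 + 9 = 103.

Step 2 — fraction explained by component i = λ_i / Σ λ:
  PC1: 60/103 = 0.5825
  PC2: 34/103 = 0.3301
  PC3: 9/103 = 0.0874

Step 3 — cumulative fraction after k components = (λ_1 + ... + λ_k) / Σ λ:
  k = 1: 60/103 = 0.5825
  k = 2: (60 + 34)/103 = 94/103 = 0.9126
  k = 3: (60 + 34 + 9)/103 = 103/103 = 1

Summary (fraction, with percent):

explained: PC1 0.5825 (58.25%), PC2 0.3301 (33.01%), PC3 0.0874 (8.74%);  cumulative: 0.5825, 0.9126, 1


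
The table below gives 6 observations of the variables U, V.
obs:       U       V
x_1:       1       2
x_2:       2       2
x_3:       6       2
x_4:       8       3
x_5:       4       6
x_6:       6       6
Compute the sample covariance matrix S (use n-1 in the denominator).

Step 1 — column means:
  mean(U) = (1 + 2 + 6 + 8 + 4 + 6) / 6 = 27/6 = 4.5
  mean(V) = (2 + 2 + 2 + 3 + 6 + 6) / 6 = 21/6 = 3.5

Step 2 — sample covariance S[i,j] = (1/(n-1)) · Σ_k (x_{k,i} - mean_i) · (x_{k,j} - mean_j), with n-1 = 5.
  S[U,U] = ((-3.5)·(-3.5) + (-2.5)·(-2.5) + (1.5)·(1.5) + (3.5)·(3.5) + (-0.5)·(-0.5) + (1.5)·(1.5)) / 5 = 35.5/5 = 7.1
  S[U,V] = ((-3.5)·(-1.5) + (-2.5)·(-1.5) + (1.5)·(-1.5) + (3.5)·(-0.5) + (-0.5)·(2.5) + (1.5)·(2.5)) / 5 = 7.5/5 = 1.5
  S[V,V] = ((-1.5)·(-1.5) + (-1.5)·(-1.5) + (-1.5)·(-1.5) + (-0.5)·(-0.5) + (2.5)·(2.5) + (2.5)·(2.5)) / 5 = 19.5/5 = 3.9

S is symmetric (S[j,i] = S[i,j]). Assembling:

S = [[7.1, 1.5],
 [1.5, 3.9]]


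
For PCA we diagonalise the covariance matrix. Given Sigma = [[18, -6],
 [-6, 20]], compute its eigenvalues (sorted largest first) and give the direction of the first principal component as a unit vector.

Step 1 — characteristic polynomial of 2×2 Sigma:
  det(Sigma - λI) = λ² - trace · λ + det = 0.
  trace = 18 + 20 = 38, det = 18·20 - (-6)² = 324.
Step 2 — discriminant:
  Δ = trace² - 4·det = 1444 - 1296 = 148.
Step 3 — eigenvalues:
  λ = (trace ± √Δ)/2 = (38 ± 12.1655)/2,
  λ_1 = 25.0828,  λ_2 = 12.9172.

Step 4 — unit eigenvector for λ_1: solve (Sigma - λ_1 I)v = 0. First row:
  (18 - 25.0828)·v_x + (-6)·v_y = 0, i.e. (-7.0828)·v_x + (-6)·v_y = 0,
  so v ∝ (b, λ_1 - a) = (-6, 7.0828); multiply by -1 so the first entry is positive: u = (6, -7.0828).
  ||u|| = √((6)² + (-7.0828)²) = √(86.1655) ≈ 9.2825,
  v_1 = u/||u|| ≈ (0.6464, -0.763) (||v_1|| = 1).

λ_1 = 25.0828,  λ_2 = 12.9172;  v_1 ≈ (0.6464, -0.763)
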